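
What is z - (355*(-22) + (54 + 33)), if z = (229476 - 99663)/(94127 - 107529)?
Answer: 103373833/13402 ≈ 7713.3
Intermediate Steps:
z = -129813/13402 (z = 129813/(-13402) = 129813*(-1/13402) = -129813/13402 ≈ -9.6861)
z - (355*(-22) + (54 + 33)) = -129813/13402 - (355*(-22) + (54 + 33)) = -129813/13402 - (-7810 + 87) = -129813/13402 - 1*(-7723) = -129813/13402 + 7723 = 103373833/13402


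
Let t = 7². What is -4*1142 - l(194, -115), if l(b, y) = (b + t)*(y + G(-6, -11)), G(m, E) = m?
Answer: 24835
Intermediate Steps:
t = 49
l(b, y) = (-6 + y)*(49 + b) (l(b, y) = (b + 49)*(y - 6) = (49 + b)*(-6 + y) = (-6 + y)*(49 + b))
-4*1142 - l(194, -115) = -4*1142 - (-294 - 6*194 + 49*(-115) + 194*(-115)) = -4568 - (-294 - 1164 - 5635 - 22310) = -4568 - 1*(-29403) = -4568 + 29403 = 24835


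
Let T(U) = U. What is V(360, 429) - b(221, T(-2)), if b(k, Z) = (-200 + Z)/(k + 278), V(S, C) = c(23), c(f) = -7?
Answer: -3291/499 ≈ -6.5952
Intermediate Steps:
V(S, C) = -7
b(k, Z) = (-200 + Z)/(278 + k)
V(360, 429) - b(221, T(-2)) = -7 - (-200 - 2)/(278 + 221) = -7 - (-202)/499 = -7 - 1*(-202/499) = -7 + 202/499 = -3291/499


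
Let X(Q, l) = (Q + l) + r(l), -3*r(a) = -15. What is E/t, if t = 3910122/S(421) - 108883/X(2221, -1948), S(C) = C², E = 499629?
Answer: -24618218717742/18211517887 ≈ -1351.8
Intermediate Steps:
r(a) = 5 (r(a) = -⅓*(-15) = 5)
X(Q, l) = 5 + Q + l (X(Q, l) = (Q + l) + 5 = 5 + Q + l)
t = -18211517887/49272998 (t = 3910122/(421²) - 108883/(5 + 2221 - 1948) = 3910122/177241 - 108883/278 = -18211517887/49272998 ≈ -369.60)
E/t = 499629/(-18211517887/49272998) = 499629*(-49272998/18211517887) = -24618218717742/18211517887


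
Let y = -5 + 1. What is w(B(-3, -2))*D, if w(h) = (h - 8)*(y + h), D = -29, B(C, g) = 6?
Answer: 116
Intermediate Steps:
y = -4
w(h) = (-8 + h)*(-4 + h) (w(h) = (h - 8)*(-4 + h) = (-8 + h)*(-4 + h))
w(B(-3, -2))*D = (32 + 6² - 12*6)*(-29) = (32 + 36 - 72)*(-29) = -4*(-29) = 116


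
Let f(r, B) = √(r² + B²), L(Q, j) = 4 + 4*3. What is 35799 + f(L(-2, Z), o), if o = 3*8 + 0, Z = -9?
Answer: 35799 + 8*√13 ≈ 35828.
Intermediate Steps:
L(Q, j) = 16 (L(Q, j) = 4 + 12 = 16)
o = 24 (o = 24 + 0 = 24)
f(r, B) = √(B² + r²)
35799 + f(L(-2, Z), o) = 35799 + √(24² + 16²) = 35799 + √(576 + 256) = 35799 + √832 = 35799 + 8*√13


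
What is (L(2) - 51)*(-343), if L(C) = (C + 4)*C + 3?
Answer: 12348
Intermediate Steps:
L(C) = 3 + C*(4 + C) (L(C) = (4 + C)*C + 3 = C*(4 + C) + 3 = 3 + C*(4 + C))
(L(2) - 51)*(-343) = ((3 + 2² + 4*2) - 51)*(-343) = ((3 + 4 + 8) - 51)*(-343) = (15 - 51)*(-343) = -36*(-343) = 12348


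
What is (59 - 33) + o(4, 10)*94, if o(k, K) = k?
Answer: 402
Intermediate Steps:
(59 - 33) + o(4, 10)*94 = (59 - 33) + 4*94 = 26 + 376 = 402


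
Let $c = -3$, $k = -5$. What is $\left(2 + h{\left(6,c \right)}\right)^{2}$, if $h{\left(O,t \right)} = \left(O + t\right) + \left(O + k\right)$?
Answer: $36$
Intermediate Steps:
$h{\left(O,t \right)} = -5 + t + 2 O$ ($h{\left(O,t \right)} = \left(O + t\right) + \left(O - 5\right) = \left(O + t\right) + \left(-5 + O\right) = -5 + t + 2 O$)
$\left(2 + h{\left(6,c \right)}\right)^{2} = \left(2 - -4\right)^{2} = \left(2 + 4\right)^{2} = 6^{2} = 36$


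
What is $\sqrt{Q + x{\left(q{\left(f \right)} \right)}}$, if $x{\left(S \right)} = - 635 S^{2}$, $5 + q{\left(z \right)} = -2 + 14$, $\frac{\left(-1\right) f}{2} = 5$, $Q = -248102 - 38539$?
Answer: $2 i \sqrt{79439} \approx 563.7 i$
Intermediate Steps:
$Q = -286641$
$f = -10$ ($f = \left(-2\right) 5 = -10$)
$q{\left(z \right)} = 7$ ($q{\left(z \right)} = -5 + \left(-2 + 14\right) = -5 + 12 = 7$)
$\sqrt{Q + x{\left(q{\left(f \right)} \right)}} = \sqrt{-286641 - 635 \cdot 7^{2}} = \sqrt{-286641 - 31115} = \sqrt{-317756} = 2 i \sqrt{79439}$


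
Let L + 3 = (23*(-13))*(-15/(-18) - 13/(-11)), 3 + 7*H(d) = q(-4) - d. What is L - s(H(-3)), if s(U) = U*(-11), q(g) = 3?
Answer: -277577/462 ≈ -600.82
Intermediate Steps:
H(d) = -d/7 (H(d) = -3/7 + (3 - d)/7 = -3/7 + (3/7 - d/7) = -d/7)
s(U) = -11*U
L = -39965/66 (L = -3 + (23*(-13))*(-15/(-18) - 13/(-11)) = -3 - 299*(-15*(-1/18) - 13*(-1/11)) = -3 - 299*(⅚ + 13/11) = -3 - 299*133/66 = -3 - 39767/66 = -39965/66 ≈ -605.53)
L - s(H(-3)) = -39965/66 - (-11)*(-⅐*(-3)) = -39965/66 - (-11)*3/7 = -39965/66 - 1*(-33/7) = -39965/66 + 33/7 = -277577/462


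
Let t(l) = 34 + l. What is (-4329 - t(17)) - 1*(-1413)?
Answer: -2967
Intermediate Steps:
(-4329 - t(17)) - 1*(-1413) = (-4329 - (34 + 17)) - 1*(-1413) = (-4329 - 1*51) + 1413 = (-4329 - 51) + 1413 = -4380 + 1413 = -2967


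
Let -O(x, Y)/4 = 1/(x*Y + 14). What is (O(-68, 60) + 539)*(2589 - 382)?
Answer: 2418406323/2033 ≈ 1.1896e+6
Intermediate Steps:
O(x, Y) = -4/(14 + Y*x) (O(x, Y) = -4/(x*Y + 14) = -4/(Y*x + 14) = -4/(14 + Y*x))
(O(-68, 60) + 539)*(2589 - 382) = (-4/(14 + 60*(-68)) + 539)*(2589 - 382) = (-4/(14 - 4080) + 539)*2207 = (-4/(-4066) + 539)*2207 = (-4*(-1/4066) + 539)*2207 = (2/2033 + 539)*2207 = (1095789/2033)*2207 = 2418406323/2033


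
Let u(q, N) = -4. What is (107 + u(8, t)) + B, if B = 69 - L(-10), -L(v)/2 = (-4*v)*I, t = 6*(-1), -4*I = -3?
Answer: 232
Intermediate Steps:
I = ¾ (I = -¼*(-3) = ¾ ≈ 0.75000)
t = -6
L(v) = 6*v (L(v) = -2*(-4*v)*3/4 = -(-6)*v = 6*v)
B = 129 (B = 69 - 6*(-10) = 69 - 1*(-60) = 69 + 60 = 129)
(107 + u(8, t)) + B = (107 - 4) + 129 = 103 + 129 = 232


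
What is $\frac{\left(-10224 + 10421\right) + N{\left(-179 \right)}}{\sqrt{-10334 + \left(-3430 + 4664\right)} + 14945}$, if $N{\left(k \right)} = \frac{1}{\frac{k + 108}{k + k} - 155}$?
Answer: $\frac{133189657}{10104902535} - \frac{4366874 i \sqrt{91}}{495140224215} \approx 0.013181 - 8.4132 \cdot 10^{-5} i$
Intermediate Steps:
$N{\left(k \right)} = \frac{1}{-155 + \frac{108 + k}{2 k}}$ ($N{\left(k \right)} = \frac{1}{\frac{108 + k}{2 k} - 155} = \frac{1}{-155 + \frac{108 + k}{2 k}}$)
$\frac{\left(-10224 + 10421\right) + N{\left(-179 \right)}}{\sqrt{-10334 + \left(-3430 + 4664\right)} + 14945} = \frac{\left(-10224 + 10421\right) - - \frac{358}{-108 + 309 \left(-179\right)}}{\sqrt{-10334 + \left(-3430 + 4664\right)} + 14945} = \frac{197 - - \frac{358}{-108 - 55311}}{\sqrt{-10334 + 1234} + 14945} = \frac{197 - - \frac{358}{-55419}}{\sqrt{-9100} + 14945} = \frac{197 - \left(-358\right) \left(- \frac{1}{55419}\right)}{10 i \sqrt{91} + 14945} = \frac{197 - \frac{358}{55419}}{14945 + 10 i \sqrt{91}} = \frac{10917185}{55419 \left(14945 + 10 i \sqrt{91}\right)}$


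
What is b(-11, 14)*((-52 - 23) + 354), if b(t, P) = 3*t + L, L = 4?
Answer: -8091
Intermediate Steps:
b(t, P) = 4 + 3*t (b(t, P) = 3*t + 4 = 4 + 3*t)
b(-11, 14)*((-52 - 23) + 354) = (4 + 3*(-11))*((-52 - 23) + 354) = (4 - 33)*(-75 + 354) = -29*279 = -8091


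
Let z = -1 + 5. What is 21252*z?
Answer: 85008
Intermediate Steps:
z = 4
21252*z = 21252*4 = 85008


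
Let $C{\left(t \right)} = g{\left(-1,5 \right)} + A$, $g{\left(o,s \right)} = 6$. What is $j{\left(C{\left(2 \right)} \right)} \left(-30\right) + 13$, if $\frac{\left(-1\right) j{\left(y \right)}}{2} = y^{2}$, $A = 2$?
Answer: $3853$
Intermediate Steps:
$C{\left(t \right)} = 8$ ($C{\left(t \right)} = 6 + 2 = 8$)
$j{\left(y \right)} = - 2 y^{2}$
$j{\left(C{\left(2 \right)} \right)} \left(-30\right) + 13 = - 2 \cdot 8^{2} \left(-30\right) + 13 = \left(-2\right) 64 \left(-30\right) + 13 = \left(-128\right) \left(-30\right) + 13 = 3840 + 13 = 3853$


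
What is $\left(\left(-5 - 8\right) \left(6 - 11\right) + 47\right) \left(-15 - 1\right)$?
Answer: $-1792$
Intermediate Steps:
$\left(\left(-5 - 8\right) \left(6 - 11\right) + 47\right) \left(-15 - 1\right) = \left(\left(-13\right) \left(-5\right) + 47\right) \left(-16\right) = \left(65 + 47\right) \left(-16\right) = 112 \left(-16\right) = -1792$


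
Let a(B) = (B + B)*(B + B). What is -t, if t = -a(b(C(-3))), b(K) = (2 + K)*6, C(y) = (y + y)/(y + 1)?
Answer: 3600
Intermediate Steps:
C(y) = 2*y/(1 + y) (C(y) = (2*y)/(1 + y) = 2*y/(1 + y))
b(K) = 12 + 6*K
a(B) = 4*B² (a(B) = (2*B)*(2*B) = 4*B²)
t = -3600 (t = -4*(12 + 6*(2*(-3)/(1 - 3)))² = -4*(12 + 6*(2*(-3)/(-2)))² = -4*(12 + 6*(2*(-3)*(-½)))² = -4*(12 + 6*3)² = -4*(12 + 18)² = -4*30² = -4*900 = -1*3600 = -3600)
-t = -1*(-3600) = 3600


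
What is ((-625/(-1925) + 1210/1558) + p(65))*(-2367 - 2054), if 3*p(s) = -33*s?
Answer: 189315111485/59983 ≈ 3.1561e+6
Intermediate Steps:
p(s) = -11*s (p(s) = (-33*s)/3 = -11*s)
((-625/(-1925) + 1210/1558) + p(65))*(-2367 - 2054) = ((-625/(-1925) + 1210/1558) - 11*65)*(-2367 - 2054) = ((-625*(-1/1925) + 1210*(1/1558)) - 715)*(-4421) = ((25/77 + 605/779) - 715)*(-4421) = (66060/59983 - 715)*(-4421) = -42821785/59983*(-4421) = 189315111485/59983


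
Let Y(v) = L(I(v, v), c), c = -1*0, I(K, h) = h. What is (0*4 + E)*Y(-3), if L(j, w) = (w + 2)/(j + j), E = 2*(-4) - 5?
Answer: 13/3 ≈ 4.3333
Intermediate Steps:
E = -13 (E = -8 - 5 = -13)
c = 0
L(j, w) = (2 + w)/(2*j) (L(j, w) = (2 + w)/((2*j)) = (2 + w)*(1/(2*j)) = (2 + w)/(2*j))
Y(v) = 1/v (Y(v) = (2 + 0)/(2*v) = (1/2)*2/v = 1/v)
(0*4 + E)*Y(-3) = (0*4 - 13)/(-3) = (0 - 13)*(-1/3) = -13*(-1/3) = 13/3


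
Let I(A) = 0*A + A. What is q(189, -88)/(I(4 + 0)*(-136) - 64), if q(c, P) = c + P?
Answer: -101/608 ≈ -0.16612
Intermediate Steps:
q(c, P) = P + c
I(A) = A (I(A) = 0 + A = A)
q(189, -88)/(I(4 + 0)*(-136) - 64) = (-88 + 189)/((4 + 0)*(-136) - 64) = 101/(4*(-136) - 64) = 101/(-544 - 64) = 101/(-608) = 101*(-1/608) = -101/608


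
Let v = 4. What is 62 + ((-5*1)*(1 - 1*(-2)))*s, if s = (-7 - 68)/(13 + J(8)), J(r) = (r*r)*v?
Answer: 17803/269 ≈ 66.182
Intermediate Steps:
J(r) = 4*r**2 (J(r) = (r*r)*4 = r**2*4 = 4*r**2)
s = -75/269 (s = (-7 - 68)/(13 + 4*8**2) = -75/(13 + 4*64) = -75/(13 + 256) = -75/269 ≈ -0.27881)
62 + ((-5*1)*(1 - 1*(-2)))*s = 62 + ((-5*1)*(1 - 1*(-2)))*(-75/269) = 62 - 5*(1 + 2)*(-75/269) = 62 - 5*3*(-75/269) = 62 - 15*(-75/269) = 62 + 1125/269 = 17803/269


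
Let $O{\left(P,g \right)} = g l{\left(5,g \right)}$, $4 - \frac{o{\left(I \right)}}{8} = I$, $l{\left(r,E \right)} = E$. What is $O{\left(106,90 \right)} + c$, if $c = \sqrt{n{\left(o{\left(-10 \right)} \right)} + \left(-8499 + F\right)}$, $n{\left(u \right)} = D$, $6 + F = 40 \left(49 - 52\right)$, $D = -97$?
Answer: $8100 + 7 i \sqrt{178} \approx 8100.0 + 93.392 i$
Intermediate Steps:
$F = -126$ ($F = -6 + 40 \left(49 - 52\right) = -6 + 40 \left(-3\right) = -6 - 120 = -126$)
$o{\left(I \right)} = 32 - 8 I$
$n{\left(u \right)} = -97$
$O{\left(P,g \right)} = g^{2}$ ($O{\left(P,g \right)} = g g = g^{2}$)
$c = 7 i \sqrt{178}$ ($c = \sqrt{-97 - 8625} = \sqrt{-8722} = 7 i \sqrt{178} \approx 93.392 i$)
$O{\left(106,90 \right)} + c = 90^{2} + 7 i \sqrt{178} = 8100 + 7 i \sqrt{178}$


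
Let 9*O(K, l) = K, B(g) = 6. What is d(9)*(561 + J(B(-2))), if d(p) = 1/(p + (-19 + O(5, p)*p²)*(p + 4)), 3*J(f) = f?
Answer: 563/347 ≈ 1.6225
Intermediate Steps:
O(K, l) = K/9
J(f) = f/3
d(p) = 1/(p + (-19 + 5*p²/9)*(4 + p)) (d(p) = 1/(p + (-19 + ((⅑)*5)*p²)*(p + 4)) = 1/(p + (-19 + 5*p²/9)*(4 + p)))
d(9)*(561 + J(B(-2))) = (9/(-684 - 162*9 + 5*9³ + 20*9²))*(561 + (⅓)*6) = (9/(-684 - 1458 + 5*729 + 20*81))*(561 + 2) = (9/(-684 - 1458 + 3645 + 1620))*563 = (9/3123)*563 = (9*(1/3123))*563 = (1/347)*563 = 563/347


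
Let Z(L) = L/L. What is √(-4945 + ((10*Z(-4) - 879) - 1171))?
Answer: I*√6985 ≈ 83.576*I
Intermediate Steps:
Z(L) = 1
√(-4945 + ((10*Z(-4) - 879) - 1171)) = √(-4945 + ((10*1 - 879) - 1171)) = √(-4945 + ((10 - 879) - 1171)) = √(-4945 + (-869 - 1171)) = √(-4945 - 2040) = √(-6985) = I*√6985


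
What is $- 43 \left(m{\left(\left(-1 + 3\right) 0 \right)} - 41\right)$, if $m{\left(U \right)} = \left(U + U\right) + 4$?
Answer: $1591$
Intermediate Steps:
$m{\left(U \right)} = 4 + 2 U$ ($m{\left(U \right)} = 2 U + 4 = 4 + 2 U$)
$- 43 \left(m{\left(\left(-1 + 3\right) 0 \right)} - 41\right) = - 43 \left(\left(4 + 2 \left(-1 + 3\right) 0\right) - 41\right) = - 43 \left(\left(4 + 2 \cdot 2 \cdot 0\right) - 41\right) = - 43 \left(\left(4 + 2 \cdot 0\right) - 41\right) = - 43 \left(\left(4 + 0\right) - 41\right) = - 43 \left(4 - 41\right) = \left(-43\right) \left(-37\right) = 1591$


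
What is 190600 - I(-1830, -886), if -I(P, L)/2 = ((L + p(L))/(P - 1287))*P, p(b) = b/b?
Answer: 196953700/1039 ≈ 1.8956e+5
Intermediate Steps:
p(b) = 1
I(P, L) = -2*P*(1 + L)/(-1287 + P) (I(P, L) = -2*(L + 1)/(P - 1287)*P = -2*(1 + L)/(-1287 + P)*P = -2*P*(1 + L)/(-1287 + P))
190600 - I(-1830, -886) = 190600 - (-2)*(-1830)*(1 - 886)/(-1287 - 1830) = 190600 - (-2)*(-1830)*(-885)/(-3117) = 190600 - (-2)*(-1830)*(-1)*(-885)/3117 = 190600 - 1*1079700/1039 = 190600 - 1079700/1039 = 196953700/1039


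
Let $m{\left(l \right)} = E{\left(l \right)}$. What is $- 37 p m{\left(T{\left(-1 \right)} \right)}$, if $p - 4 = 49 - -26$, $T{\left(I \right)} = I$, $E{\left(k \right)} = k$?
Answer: $2923$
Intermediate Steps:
$p = 79$ ($p = 4 + \left(49 - -26\right) = 4 + \left(49 + 26\right) = 4 + 75 = 79$)
$m{\left(l \right)} = l$
$- 37 p m{\left(T{\left(-1 \right)} \right)} = \left(-37\right) 79 \left(-1\right) = \left(-2923\right) \left(-1\right) = 2923$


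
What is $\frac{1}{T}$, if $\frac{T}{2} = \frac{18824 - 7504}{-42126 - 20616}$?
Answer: $- \frac{31371}{11320} \approx -2.7713$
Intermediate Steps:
$T = - \frac{11320}{31371}$ ($T = 2 \frac{18824 - 7504}{-42126 - 20616} = 2 \frac{11320}{-62742} = 2 \cdot 11320 \left(- \frac{1}{62742}\right) = 2 \left(- \frac{5660}{31371}\right) = - \frac{11320}{31371} \approx -0.36084$)
$\frac{1}{T} = \frac{1}{- \frac{11320}{31371}} = - \frac{31371}{11320}$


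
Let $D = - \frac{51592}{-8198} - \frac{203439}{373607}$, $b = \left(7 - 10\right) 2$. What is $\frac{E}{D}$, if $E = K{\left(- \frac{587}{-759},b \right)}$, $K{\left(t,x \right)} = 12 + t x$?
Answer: $\frac{2851494903166}{2227328436883} \approx 1.2802$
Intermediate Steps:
$b = -6$ ($b = \left(-3\right) 2 = -6$)
$E = \frac{1862}{253}$ ($E = 12 + - \frac{587}{-759} \left(-6\right) = 12 + \left(-587\right) \left(- \frac{1}{759}\right) \left(-6\right) = 12 + \frac{587}{759} \left(-6\right) = 12 - \frac{1174}{253} = \frac{1862}{253} \approx 7.3597$)
$D = \frac{8803669711}{1531415093}$ ($D = \left(-51592\right) \left(- \frac{1}{8198}\right) - \frac{203439}{373607} = \frac{25796}{4099} - \frac{203439}{373607} = \frac{8803669711}{1531415093} \approx 5.7487$)
$\frac{E}{D} = \frac{1862}{253 \cdot \frac{8803669711}{1531415093}} = \frac{1862}{253} \cdot \frac{1531415093}{8803669711} = \frac{2851494903166}{2227328436883}$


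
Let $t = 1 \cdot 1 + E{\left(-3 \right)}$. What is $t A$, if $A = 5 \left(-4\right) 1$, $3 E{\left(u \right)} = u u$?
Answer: $-80$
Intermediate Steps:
$E{\left(u \right)} = \frac{u^{2}}{3}$ ($E{\left(u \right)} = \frac{u u}{3} = \frac{u^{2}}{3}$)
$t = 4$ ($t = 1 \cdot 1 + \frac{\left(-3\right)^{2}}{3} = 1 + \frac{1}{3} \cdot 9 = 1 + 3 = 4$)
$A = -20$ ($A = \left(-20\right) 1 = -20$)
$t A = 4 \left(-20\right) = -80$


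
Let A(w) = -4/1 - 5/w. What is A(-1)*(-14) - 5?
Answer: -19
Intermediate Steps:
A(w) = -4 - 5/w (A(w) = -4*1 - 5/w = -4 - 5/w)
A(-1)*(-14) - 5 = (-4 - 5/(-1))*(-14) - 5 = (-4 - 5*(-1))*(-14) - 5 = (-4 + 5)*(-14) - 5 = 1*(-14) - 5 = -14 - 5 = -19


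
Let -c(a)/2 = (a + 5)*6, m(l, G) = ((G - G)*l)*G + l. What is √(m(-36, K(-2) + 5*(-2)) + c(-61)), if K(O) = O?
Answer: 2*√159 ≈ 25.219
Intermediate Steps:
m(l, G) = l (m(l, G) = (0*l)*G + l = 0*G + l = 0 + l = l)
c(a) = -60 - 12*a (c(a) = -2*(a + 5)*6 = -2*(5 + a)*6 = -2*(30 + 6*a) = -60 - 12*a)
√(m(-36, K(-2) + 5*(-2)) + c(-61)) = √(-36 + (-60 - 12*(-61))) = √(-36 + (-60 + 732)) = √(-36 + 672) = √636 = 2*√159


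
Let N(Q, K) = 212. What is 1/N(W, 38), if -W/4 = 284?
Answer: 1/212 ≈ 0.0047170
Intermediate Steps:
W = -1136 (W = -4*284 = -1136)
1/N(W, 38) = 1/212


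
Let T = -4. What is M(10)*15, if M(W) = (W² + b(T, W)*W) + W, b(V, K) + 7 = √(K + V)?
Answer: 600 + 150*√6 ≈ 967.42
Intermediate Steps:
b(V, K) = -7 + √(K + V)
M(W) = W + W² + W*(-7 + √(-4 + W)) (M(W) = (W² + (-7 + √(W - 4))*W) + W = (W² + (-7 + √(-4 + W))*W) + W = (W² + W*(-7 + √(-4 + W))) + W = W + W² + W*(-7 + √(-4 + W)))
M(10)*15 = (10*(-6 + 10 + √(-4 + 10)))*15 = (10*(-6 + 10 + √6))*15 = (10*(4 + √6))*15 = (40 + 10*√6)*15 = 600 + 150*√6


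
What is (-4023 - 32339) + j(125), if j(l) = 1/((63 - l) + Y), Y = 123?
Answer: -2218081/61 ≈ -36362.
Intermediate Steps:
j(l) = 1/(186 - l) (j(l) = 1/((63 - l) + 123) = 1/(186 - l))
(-4023 - 32339) + j(125) = (-4023 - 32339) + 1/(186 - 1*125) = -36362 + 1/(186 - 125) = -36362 + 1/61 = -2218081/61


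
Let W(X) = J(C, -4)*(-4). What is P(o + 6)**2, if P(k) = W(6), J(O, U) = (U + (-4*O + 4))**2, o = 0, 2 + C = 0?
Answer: 65536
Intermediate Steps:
C = -2 (C = -2 + 0 = -2)
J(O, U) = (4 + U - 4*O)**2 (J(O, U) = (U + (4 - 4*O))**2 = (4 + U - 4*O)**2)
W(X) = -256 (W(X) = (4 - 4 - 4*(-2))**2*(-4) = (4 - 4 + 8)**2*(-4) = 8**2*(-4) = 64*(-4) = -256)
P(k) = -256
P(o + 6)**2 = (-256)**2 = 65536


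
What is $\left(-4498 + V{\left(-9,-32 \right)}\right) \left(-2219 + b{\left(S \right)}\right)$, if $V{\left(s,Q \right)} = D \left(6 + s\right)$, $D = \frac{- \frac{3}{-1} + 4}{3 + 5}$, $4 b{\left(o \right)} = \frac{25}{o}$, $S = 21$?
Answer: $\frac{6710287855}{672} \approx 9.9856 \cdot 10^{6}$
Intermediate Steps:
$b{\left(o \right)} = \frac{25}{4 o}$ ($b{\left(o \right)} = \frac{25 \frac{1}{o}}{4} = \frac{25}{4 o}$)
$D = \frac{7}{8}$ ($D = \frac{\left(-3\right) \left(-1\right) + 4}{8} = \left(3 + 4\right) \frac{1}{8} = 7 \cdot \frac{1}{8} = \frac{7}{8} \approx 0.875$)
$V{\left(s,Q \right)} = \frac{21}{4} + \frac{7 s}{8}$ ($V{\left(s,Q \right)} = \frac{7 \left(6 + s\right)}{8} = \frac{21}{4} + \frac{7 s}{8}$)
$\left(-4498 + V{\left(-9,-32 \right)}\right) \left(-2219 + b{\left(S \right)}\right) = \left(-4498 + \left(\frac{21}{4} + \frac{7}{8} \left(-9\right)\right)\right) \left(-2219 + \frac{25}{4 \cdot 21}\right) = \left(-4498 + \left(\frac{21}{4} - \frac{63}{8}\right)\right) \left(-2219 + \frac{25}{4} \cdot \frac{1}{21}\right) = \left(-4498 - \frac{21}{8}\right) \left(-2219 + \frac{25}{84}\right) = \left(- \frac{36005}{8}\right) \left(- \frac{186371}{84}\right) = \frac{6710287855}{672}$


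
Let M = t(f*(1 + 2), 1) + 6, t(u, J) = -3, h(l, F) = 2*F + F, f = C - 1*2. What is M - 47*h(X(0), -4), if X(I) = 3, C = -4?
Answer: 567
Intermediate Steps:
f = -6 (f = -4 - 1*2 = -4 - 2 = -6)
h(l, F) = 3*F
M = 3 (M = -3 + 6 = 3)
M - 47*h(X(0), -4) = 3 - 141*(-4) = 3 - 47*(-12) = 3 + 564 = 567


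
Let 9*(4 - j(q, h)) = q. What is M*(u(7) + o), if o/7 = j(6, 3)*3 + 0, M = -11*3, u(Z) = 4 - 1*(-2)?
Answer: -2508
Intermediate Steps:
u(Z) = 6 (u(Z) = 4 + 2 = 6)
j(q, h) = 4 - q/9
M = -33
o = 70 (o = 7*((4 - ⅑*6)*3 + 0) = 7*((4 - ⅔)*3 + 0) = 7*((10/3)*3 + 0) = 7*(10 + 0) = 7*10 = 70)
M*(u(7) + o) = -33*(6 + 70) = -33*76 = -2508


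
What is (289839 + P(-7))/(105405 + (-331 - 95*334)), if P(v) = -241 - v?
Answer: 96535/24448 ≈ 3.9486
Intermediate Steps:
(289839 + P(-7))/(105405 + (-331 - 95*334)) = (289839 + (-241 - 1*(-7)))/(105405 + (-331 - 95*334)) = (289839 + (-241 + 7))/(105405 + (-331 - 31730)) = (289839 - 234)/(105405 - 32061) = 289605/73344 = 289605*(1/73344) = 96535/24448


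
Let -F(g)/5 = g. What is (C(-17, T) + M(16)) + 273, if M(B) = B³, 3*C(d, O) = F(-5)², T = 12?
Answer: 13732/3 ≈ 4577.3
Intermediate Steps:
F(g) = -5*g
C(d, O) = 625/3 (C(d, O) = (-5*(-5))²/3 = (⅓)*25² = (⅓)*625 = 625/3)
(C(-17, T) + M(16)) + 273 = (625/3 + 16³) + 273 = (625/3 + 4096) + 273 = 12913/3 + 273 = 13732/3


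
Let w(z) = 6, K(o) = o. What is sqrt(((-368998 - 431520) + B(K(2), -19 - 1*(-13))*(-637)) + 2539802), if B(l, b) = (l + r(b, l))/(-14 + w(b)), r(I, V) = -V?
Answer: 2*sqrt(434821) ≈ 1318.8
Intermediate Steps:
B(l, b) = 0 (B(l, b) = (l - l)/(-14 + 6) = 0/(-8) = 0*(-1/8) = 0)
sqrt(((-368998 - 431520) + B(K(2), -19 - 1*(-13))*(-637)) + 2539802) = sqrt(((-368998 - 431520) + 0*(-637)) + 2539802) = sqrt((-800518 + 0) + 2539802) = sqrt(-800518 + 2539802) = sqrt(1739284) = 2*sqrt(434821)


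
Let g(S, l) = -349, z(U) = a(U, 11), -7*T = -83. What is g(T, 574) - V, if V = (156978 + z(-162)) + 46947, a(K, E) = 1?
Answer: -204275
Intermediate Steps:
T = 83/7 (T = -1/7*(-83) = 83/7 ≈ 11.857)
z(U) = 1
V = 203926 (V = (156978 + 1) + 46947 = 156979 + 46947 = 203926)
g(T, 574) - V = -349 - 1*203926 = -349 - 203926 = -204275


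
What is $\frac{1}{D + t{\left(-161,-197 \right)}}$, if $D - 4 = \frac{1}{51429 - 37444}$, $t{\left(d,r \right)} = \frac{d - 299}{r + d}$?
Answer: $\frac{2503315}{13229989} \approx 0.18922$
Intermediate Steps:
$t{\left(d,r \right)} = \frac{-299 + d}{d + r}$
$D = \frac{55941}{13985}$ ($D = 4 + \frac{1}{51429 - 37444} = 4 + \frac{1}{13985} = \frac{55941}{13985} \approx 4.0001$)
$\frac{1}{D + t{\left(-161,-197 \right)}} = \frac{1}{\frac{55941}{13985} + \frac{-299 - 161}{-161 - 197}} = \frac{1}{\frac{55941}{13985} + \frac{1}{-358} \left(-460\right)} = \frac{1}{\frac{55941}{13985} - - \frac{230}{179}} = \frac{1}{\frac{55941}{13985} + \frac{230}{179}} = \frac{1}{\frac{13229989}{2503315}} = \frac{2503315}{13229989}$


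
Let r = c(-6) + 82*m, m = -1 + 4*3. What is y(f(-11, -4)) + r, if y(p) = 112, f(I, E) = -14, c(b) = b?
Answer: 1008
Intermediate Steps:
m = 11 (m = -1 + 12 = 11)
r = 896 (r = -6 + 82*11 = -6 + 902 = 896)
y(f(-11, -4)) + r = 112 + 896 = 1008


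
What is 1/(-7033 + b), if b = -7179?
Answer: -1/14212 ≈ -7.0363e-5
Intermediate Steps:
1/(-7033 + b) = 1/(-7033 - 7179) = 1/(-14212) = -1/14212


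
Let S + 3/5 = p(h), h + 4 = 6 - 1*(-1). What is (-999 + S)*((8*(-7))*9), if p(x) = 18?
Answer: 2473632/5 ≈ 4.9473e+5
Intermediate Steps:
h = 3 (h = -4 + (6 - 1*(-1)) = -4 + (6 + 1) = -4 + 7 = 3)
S = 87/5 (S = -⅗ + 18 = 87/5 ≈ 17.400)
(-999 + S)*((8*(-7))*9) = (-999 + 87/5)*((8*(-7))*9) = -(-274848)*9/5 = -4908/5*(-504) = 2473632/5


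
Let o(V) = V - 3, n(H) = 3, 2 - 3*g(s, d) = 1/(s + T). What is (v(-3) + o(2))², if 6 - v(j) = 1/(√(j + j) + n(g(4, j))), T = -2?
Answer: 2*(-23*I + 70*√6)/(3*(-I + 2*√6)) ≈ 23.013 + 1.5677*I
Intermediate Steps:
g(s, d) = ⅔ - 1/(3*(-2 + s)) (g(s, d) = ⅔ - 1/(3*(s - 2)) = ⅔ - 1/(3*(-2 + s)))
o(V) = -3 + V
v(j) = 6 - 1/(3 + √2*√j) (v(j) = 6 - 1/(√(j + j) + 3) = 6 - 1/(√(2*j) + 3) = 6 - 1/(√2*√j + 3) = 6 - 1/(3 + √2*√j))
(v(-3) + o(2))² = ((17 + 6*√2*√(-3))/(3 + √2*√(-3)) + (-3 + 2))² = ((17 + 6*√2*(I*√3))/(3 + √2*(I*√3)) - 1)² = ((17 + 6*I*√6)/(3 + I*√6) - 1)² = (-1 + (17 + 6*I*√6)/(3 + I*√6))²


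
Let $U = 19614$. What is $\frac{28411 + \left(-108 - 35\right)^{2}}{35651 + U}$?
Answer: $\frac{1396}{1579} \approx 0.8841$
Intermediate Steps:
$\frac{28411 + \left(-108 - 35\right)^{2}}{35651 + U} = \frac{28411 + \left(-108 - 35\right)^{2}}{35651 + 19614} = \frac{28411 + \left(-143\right)^{2}}{55265} = \left(28411 + 20449\right) \frac{1}{55265} = 48860 \cdot \frac{1}{55265} = \frac{1396}{1579}$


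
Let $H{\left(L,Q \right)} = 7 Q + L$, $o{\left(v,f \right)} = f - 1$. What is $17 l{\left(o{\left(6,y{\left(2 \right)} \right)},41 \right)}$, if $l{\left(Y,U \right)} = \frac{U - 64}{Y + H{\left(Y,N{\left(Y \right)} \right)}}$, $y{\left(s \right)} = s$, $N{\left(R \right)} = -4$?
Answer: $\frac{391}{26} \approx 15.038$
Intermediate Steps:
$o{\left(v,f \right)} = -1 + f$
$H{\left(L,Q \right)} = L + 7 Q$
$l{\left(Y,U \right)} = \frac{-64 + U}{-28 + 2 Y}$ ($l{\left(Y,U \right)} = \frac{U - 64}{Y + \left(Y + 7 \left(-4\right)\right)} = \frac{-64 + U}{Y + \left(Y - 28\right)} = \frac{-64 + U}{Y + \left(-28 + Y\right)} = \frac{-64 + U}{-28 + 2 Y}$)
$17 l{\left(o{\left(6,y{\left(2 \right)} \right)},41 \right)} = 17 \frac{-64 + 41}{2 \left(-14 + \left(-1 + 2\right)\right)} = 17 \cdot \frac{1}{2} \frac{1}{-14 + 1} \left(-23\right) = 17 \cdot \frac{1}{2} \frac{1}{-13} \left(-23\right) = 17 \cdot \frac{1}{2} \left(- \frac{1}{13}\right) \left(-23\right) = 17 \cdot \frac{23}{26} = \frac{391}{26}$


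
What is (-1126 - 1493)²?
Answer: 6859161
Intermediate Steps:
(-1126 - 1493)² = (-2619)² = 6859161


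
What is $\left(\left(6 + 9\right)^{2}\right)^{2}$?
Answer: $50625$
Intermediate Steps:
$\left(\left(6 + 9\right)^{2}\right)^{2} = \left(15^{2}\right)^{2} = 225^{2} = 50625$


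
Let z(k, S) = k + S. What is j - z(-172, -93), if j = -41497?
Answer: -41232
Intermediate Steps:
z(k, S) = S + k
j - z(-172, -93) = -41497 - (-93 - 172) = -41497 - 1*(-265) = -41497 + 265 = -41232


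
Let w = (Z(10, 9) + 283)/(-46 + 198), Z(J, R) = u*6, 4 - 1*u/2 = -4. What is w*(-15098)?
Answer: -2861071/76 ≈ -37646.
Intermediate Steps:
u = 16 (u = 8 - 2*(-4) = 8 + 8 = 16)
Z(J, R) = 96 (Z(J, R) = 16*6 = 96)
w = 379/152 (w = (96 + 283)/(-46 + 198) = 379/152 ≈ 2.4934)
w*(-15098) = (379/152)*(-15098) = -2861071/76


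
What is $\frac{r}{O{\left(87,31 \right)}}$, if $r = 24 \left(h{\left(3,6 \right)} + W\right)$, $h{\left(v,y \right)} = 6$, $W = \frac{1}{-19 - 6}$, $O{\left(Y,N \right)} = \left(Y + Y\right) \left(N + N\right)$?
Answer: $\frac{298}{22475} \approx 0.013259$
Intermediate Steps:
$O{\left(Y,N \right)} = 4 N Y$ ($O{\left(Y,N \right)} = 2 Y 2 N = 4 N Y$)
$W = - \frac{1}{25}$ ($W = \frac{1}{-25} = - \frac{1}{25} \approx -0.04$)
$r = \frac{3576}{25}$ ($r = 24 \left(6 - \frac{1}{25}\right) = 24 \cdot \frac{149}{25} = \frac{3576}{25} \approx 143.04$)
$\frac{r}{O{\left(87,31 \right)}} = \frac{3576}{25 \cdot 4 \cdot 31 \cdot 87} = \frac{3576}{25 \cdot 10788} = \frac{3576}{25} \cdot \frac{1}{10788} = \frac{298}{22475}$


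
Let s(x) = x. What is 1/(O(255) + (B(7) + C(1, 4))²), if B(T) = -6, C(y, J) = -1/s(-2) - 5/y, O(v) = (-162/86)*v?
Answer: -172/63657 ≈ -0.0027020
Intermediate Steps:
O(v) = -81*v/43 (O(v) = (-162*1/86)*v = -81*v/43)
C(y, J) = ½ - 5/y (C(y, J) = -1/(-2) - 5/y = -1*(-½) - 5/y = ½ - 5/y)
1/(O(255) + (B(7) + C(1, 4))²) = 1/(-81/43*255 + (-6 + (½)*(-10 + 1)/1)²) = 1/(-20655/43 + (-6 + (½)*1*(-9))²) = 1/(-20655/43 + (-6 - 9/2)²) = 1/(-20655/43 + (-21/2)²) = 1/(-20655/43 + 441/4) = 1/(-63657/172) = -172/63657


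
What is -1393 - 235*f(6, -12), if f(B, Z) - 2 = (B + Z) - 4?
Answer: 487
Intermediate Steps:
f(B, Z) = -2 + B + Z (f(B, Z) = 2 + ((B + Z) - 4) = 2 + (-4 + B + Z) = -2 + B + Z)
-1393 - 235*f(6, -12) = -1393 - 235*(-2 + 6 - 12) = -1393 - 235*(-8) = -1393 + 1880 = 487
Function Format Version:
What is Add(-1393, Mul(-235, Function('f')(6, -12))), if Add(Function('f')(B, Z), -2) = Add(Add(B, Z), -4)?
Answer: 487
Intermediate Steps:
Function('f')(B, Z) = Add(-2, B, Z) (Function('f')(B, Z) = Add(2, Add(Add(B, Z), -4)) = Add(2, Add(-4, B, Z)) = Add(-2, B, Z))
Add(-1393, Mul(-235, Function('f')(6, -12))) = Add(-1393, Mul(-235, Add(-2, 6, -12))) = Add(-1393, Mul(-235, -8)) = Add(-1393, 1880) = 487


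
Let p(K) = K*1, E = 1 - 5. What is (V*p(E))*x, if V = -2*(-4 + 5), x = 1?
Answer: 8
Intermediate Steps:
E = -4
V = -2 (V = -2*1 = -2)
p(K) = K
(V*p(E))*x = -2*(-4)*1 = 8*1 = 8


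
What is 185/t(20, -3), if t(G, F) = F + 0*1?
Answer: -185/3 ≈ -61.667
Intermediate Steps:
t(G, F) = F (t(G, F) = F + 0 = F)
185/t(20, -3) = 185/(-3) = 185*(-1/3) = -185/3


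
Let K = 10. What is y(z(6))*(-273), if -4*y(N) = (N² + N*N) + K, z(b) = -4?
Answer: 5733/2 ≈ 2866.5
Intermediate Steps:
y(N) = -5/2 - N²/2 (y(N) = -((N² + N*N) + 10)/4 = -((N² + N²) + 10)/4 = -(2*N² + 10)/4 = -(10 + 2*N²)/4 = -5/2 - N²/2)
y(z(6))*(-273) = (-5/2 - ½*(-4)²)*(-273) = (-5/2 - ½*16)*(-273) = (-5/2 - 8)*(-273) = -21/2*(-273) = 5733/2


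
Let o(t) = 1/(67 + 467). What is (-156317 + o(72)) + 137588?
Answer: -10001285/534 ≈ -18729.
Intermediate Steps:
o(t) = 1/534
(-156317 + o(72)) + 137588 = (-156317 + 1/534) + 137588 = -83473277/534 + 137588 = -10001285/534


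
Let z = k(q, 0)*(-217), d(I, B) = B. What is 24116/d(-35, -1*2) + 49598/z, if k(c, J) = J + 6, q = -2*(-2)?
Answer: -7874557/651 ≈ -12096.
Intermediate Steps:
q = 4
k(c, J) = 6 + J
z = -1302 (z = (6 + 0)*(-217) = 6*(-217) = -1302)
24116/d(-35, -1*2) + 49598/z = 24116/((-1*2)) + 49598/(-1302) = 24116/(-2) + 49598*(-1/1302) = 24116*(-½) - 24799/651 = -12058 - 24799/651 = -7874557/651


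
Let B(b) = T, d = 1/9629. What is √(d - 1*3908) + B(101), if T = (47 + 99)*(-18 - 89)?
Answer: -15622 + I*√362340531399/9629 ≈ -15622.0 + 62.514*I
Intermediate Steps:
d = 1/9629 ≈ 0.00010385
T = -15622 (T = 146*(-107) = -15622)
B(b) = -15622
√(d - 1*3908) + B(101) = √(1/9629 - 1*3908) - 15622 = √(1/9629 - 3908) - 15622 = √(-37630131/9629) - 15622 = I*√362340531399/9629 - 15622 = -15622 + I*√362340531399/9629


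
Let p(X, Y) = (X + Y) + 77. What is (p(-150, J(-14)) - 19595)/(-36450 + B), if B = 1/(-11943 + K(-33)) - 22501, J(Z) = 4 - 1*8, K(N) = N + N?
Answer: 29530131/88492820 ≈ 0.33370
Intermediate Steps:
K(N) = 2*N
J(Z) = -4 (J(Z) = 4 - 8 = -4)
B = -270214510/12009 (B = 1/(-11943 + 2*(-33)) - 22501 = 1/(-11943 - 66) - 22501 = 1/(-12009) - 22501 = -1/12009 - 22501 = -270214510/12009 ≈ -22501.)
p(X, Y) = 77 + X + Y
(p(-150, J(-14)) - 19595)/(-36450 + B) = ((77 - 150 - 4) - 19595)/(-36450 - 270214510/12009) = (-77 - 19595)/(-707942560/12009) = -19672*(-12009/707942560) = 29530131/88492820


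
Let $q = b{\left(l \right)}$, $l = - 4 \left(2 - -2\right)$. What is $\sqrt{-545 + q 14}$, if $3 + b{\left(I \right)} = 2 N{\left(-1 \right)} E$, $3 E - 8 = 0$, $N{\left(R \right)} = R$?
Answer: $\frac{i \sqrt{5955}}{3} \approx 25.723 i$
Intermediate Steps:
$E = \frac{8}{3}$ ($E = \frac{8}{3} + \frac{1}{3} \cdot 0 = \frac{8}{3} + 0 = \frac{8}{3} \approx 2.6667$)
$l = -16$ ($l = - 4 \left(2 + 2\right) = \left(-4\right) 4 = -16$)
$b{\left(I \right)} = - \frac{25}{3}$ ($b{\left(I \right)} = -3 + 2 \left(-1\right) \frac{8}{3} = -3 - \frac{16}{3} = - \frac{25}{3}$)
$q = - \frac{25}{3} \approx -8.3333$
$\sqrt{-545 + q 14} = \sqrt{-545 - \frac{350}{3}} = \sqrt{- \frac{1985}{3}} = \frac{i \sqrt{5955}}{3}$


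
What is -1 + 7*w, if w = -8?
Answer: -57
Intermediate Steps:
-1 + 7*w = -1 + 7*(-8) = -1 - 56 = -57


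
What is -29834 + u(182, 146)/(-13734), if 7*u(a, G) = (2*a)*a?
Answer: -29267830/981 ≈ -29835.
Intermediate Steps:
u(a, G) = 2*a²/7 (u(a, G) = ((2*a)*a)/7 = (2*a²)/7 = 2*a²/7)
-29834 + u(182, 146)/(-13734) = -29834 + ((2/7)*182²)/(-13734) = -29834 + ((2/7)*33124)*(-1/13734) = -29834 + 9464*(-1/13734) = -29834 - 676/981 = -29267830/981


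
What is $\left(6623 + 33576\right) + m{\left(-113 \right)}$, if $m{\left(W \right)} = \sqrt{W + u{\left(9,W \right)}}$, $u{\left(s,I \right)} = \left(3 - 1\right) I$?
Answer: $40199 + i \sqrt{339} \approx 40199.0 + 18.412 i$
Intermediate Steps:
$u{\left(s,I \right)} = 2 I$
$m{\left(W \right)} = \sqrt{3} \sqrt{W}$ ($m{\left(W \right)} = \sqrt{W + 2 W} = \sqrt{3 W} = \sqrt{3} \sqrt{W}$)
$\left(6623 + 33576\right) + m{\left(-113 \right)} = \left(6623 + 33576\right) + \sqrt{3} \sqrt{-113} = 40199 + \sqrt{3} i \sqrt{113} = 40199 + i \sqrt{339}$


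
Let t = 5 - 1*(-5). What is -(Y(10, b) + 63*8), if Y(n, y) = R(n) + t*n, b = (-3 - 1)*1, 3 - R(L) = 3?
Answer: -604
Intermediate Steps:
R(L) = 0 (R(L) = 3 - 1*3 = 3 - 3 = 0)
b = -4 (b = -4*1 = -4)
t = 10 (t = 5 + 5 = 10)
Y(n, y) = 10*n (Y(n, y) = 0 + 10*n = 10*n)
-(Y(10, b) + 63*8) = -(10*10 + 63*8) = -(100 + 504) = -1*604 = -604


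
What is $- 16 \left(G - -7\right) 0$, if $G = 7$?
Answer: $0$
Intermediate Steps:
$- 16 \left(G - -7\right) 0 = - 16 \left(7 - -7\right) 0 = - 16 \left(7 + 7\right) 0 = \left(-16\right) 14 \cdot 0 = \left(-224\right) 0 = 0$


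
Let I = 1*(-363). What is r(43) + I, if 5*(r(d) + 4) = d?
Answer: -1792/5 ≈ -358.40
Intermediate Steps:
r(d) = -4 + d/5
I = -363
r(43) + I = (-4 + (⅕)*43) - 363 = (-4 + 43/5) - 363 = 23/5 - 363 = -1792/5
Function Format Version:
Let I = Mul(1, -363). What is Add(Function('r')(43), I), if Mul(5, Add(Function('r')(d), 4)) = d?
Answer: Rational(-1792, 5) ≈ -358.40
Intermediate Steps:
Function('r')(d) = Add(-4, Mul(Rational(1, 5), d))
I = -363
Add(Function('r')(43), I) = Add(Add(-4, Mul(Rational(1, 5), 43)), -363) = Add(Add(-4, Rational(43, 5)), -363) = Add(Rational(23, 5), -363) = Rational(-1792, 5)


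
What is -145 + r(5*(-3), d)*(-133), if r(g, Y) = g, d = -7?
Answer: 1850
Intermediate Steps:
-145 + r(5*(-3), d)*(-133) = -145 + (5*(-3))*(-133) = -145 - 15*(-133) = -145 + 1995 = 1850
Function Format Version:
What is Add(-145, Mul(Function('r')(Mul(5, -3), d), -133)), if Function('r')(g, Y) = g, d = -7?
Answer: 1850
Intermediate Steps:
Add(-145, Mul(Function('r')(Mul(5, -3), d), -133)) = Add(-145, Mul(Mul(5, -3), -133)) = Add(-145, Mul(-15, -133)) = Add(-145, 1995) = 1850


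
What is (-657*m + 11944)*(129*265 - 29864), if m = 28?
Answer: -27879092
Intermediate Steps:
(-657*m + 11944)*(129*265 - 29864) = (-657*28 + 11944)*(129*265 - 29864) = (-18396 + 11944)*(34185 - 29864) = -6452*4321 = -27879092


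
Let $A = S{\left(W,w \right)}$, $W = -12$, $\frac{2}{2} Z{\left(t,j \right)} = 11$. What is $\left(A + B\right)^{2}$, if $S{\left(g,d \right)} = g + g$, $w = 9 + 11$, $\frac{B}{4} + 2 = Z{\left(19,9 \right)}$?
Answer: $144$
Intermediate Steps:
$Z{\left(t,j \right)} = 11$
$B = 36$ ($B = -8 + 4 \cdot 11 = -8 + 44 = 36$)
$w = 20$
$S{\left(g,d \right)} = 2 g$
$A = -24$ ($A = 2 \left(-12\right) = -24$)
$\left(A + B\right)^{2} = \left(-24 + 36\right)^{2} = 12^{2} = 144$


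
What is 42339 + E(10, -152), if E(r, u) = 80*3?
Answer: 42579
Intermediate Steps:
E(r, u) = 240
42339 + E(10, -152) = 42339 + 240 = 42579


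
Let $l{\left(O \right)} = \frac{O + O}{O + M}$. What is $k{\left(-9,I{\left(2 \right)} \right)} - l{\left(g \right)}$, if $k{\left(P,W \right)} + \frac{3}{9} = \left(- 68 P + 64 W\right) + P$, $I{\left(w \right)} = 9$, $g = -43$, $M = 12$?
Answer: $\frac{109358}{93} \approx 1175.9$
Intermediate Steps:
$k{\left(P,W \right)} = - \frac{1}{3} - 67 P + 64 W$ ($k{\left(P,W \right)} = - \frac{1}{3} - \left(- 64 W + 67 P\right) = - \frac{1}{3} - 67 P + 64 W$)
$l{\left(O \right)} = \frac{2 O}{12 + O}$ ($l{\left(O \right)} = \frac{O + O}{O + 12} = \frac{2 O}{12 + O}$)
$k{\left(-9,I{\left(2 \right)} \right)} - l{\left(g \right)} = \left(- \frac{1}{3} - -603 + 64 \cdot 9\right) - 2 \left(-43\right) \frac{1}{12 - 43} = \left(- \frac{1}{3} + 603 + 576\right) - 2 \left(-43\right) \frac{1}{-31} = \frac{3536}{3} - 2 \left(-43\right) \left(- \frac{1}{31}\right) = \frac{3536}{3} - \frac{86}{31} = \frac{109358}{93}$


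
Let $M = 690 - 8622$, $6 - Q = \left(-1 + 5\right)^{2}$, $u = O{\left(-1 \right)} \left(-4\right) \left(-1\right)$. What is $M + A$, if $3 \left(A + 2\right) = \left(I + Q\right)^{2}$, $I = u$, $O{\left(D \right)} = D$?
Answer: $- \frac{23606}{3} \approx -7868.7$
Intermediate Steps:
$u = -4$ ($u = \left(-1\right) \left(-4\right) \left(-1\right) = 4 \left(-1\right) = -4$)
$Q = -10$ ($Q = 6 - \left(-1 + 5\right)^{2} = 6 - 4^{2} = 6 - 16 = -10$)
$I = -4$
$M = -7932$ ($M = 690 - 8622 = -7932$)
$A = \frac{190}{3}$ ($A = -2 + \frac{\left(-4 - 10\right)^{2}}{3} = -2 + \frac{\left(-14\right)^{2}}{3} = -2 + \frac{1}{3} \cdot 196 = -2 + \frac{196}{3} = \frac{190}{3} \approx 63.333$)
$M + A = -7932 + \frac{190}{3} = - \frac{23606}{3}$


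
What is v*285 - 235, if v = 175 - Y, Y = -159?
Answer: 94955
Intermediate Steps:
v = 334 (v = 175 - 1*(-159) = 175 + 159 = 334)
v*285 - 235 = 334*285 - 235 = 95190 - 235 = 94955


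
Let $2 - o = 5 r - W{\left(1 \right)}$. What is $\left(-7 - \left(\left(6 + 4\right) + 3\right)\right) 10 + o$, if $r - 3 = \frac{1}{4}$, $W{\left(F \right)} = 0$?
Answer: $- \frac{857}{4} \approx -214.25$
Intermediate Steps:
$r = \frac{13}{4}$ ($r = 3 + \frac{1}{4} = \frac{13}{4} \approx 3.25$)
$o = - \frac{57}{4}$ ($o = 2 - \left(5 \cdot \frac{13}{4} - 0\right) = 2 - \left(\frac{65}{4} + 0\right) = 2 - \frac{65}{4} = - \frac{57}{4} \approx -14.25$)
$\left(-7 - \left(\left(6 + 4\right) + 3\right)\right) 10 + o = \left(-7 - \left(\left(6 + 4\right) + 3\right)\right) 10 - \frac{57}{4} = \left(-7 - \left(10 + 3\right)\right) 10 - \frac{57}{4} = \left(-7 - 13\right) 10 - \frac{57}{4} = \left(-20\right) 10 - \frac{57}{4} = -200 - \frac{57}{4} = - \frac{857}{4}$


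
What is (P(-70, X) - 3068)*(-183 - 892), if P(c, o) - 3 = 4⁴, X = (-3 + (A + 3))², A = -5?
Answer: 3019675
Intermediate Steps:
X = 25 (X = (-3 + (-5 + 3))² = (-3 - 2)² = (-5)² = 25)
P(c, o) = 259 (P(c, o) = 3 + 4⁴ = 3 + 256 = 259)
(P(-70, X) - 3068)*(-183 - 892) = (259 - 3068)*(-183 - 892) = -2809*(-1075) = 3019675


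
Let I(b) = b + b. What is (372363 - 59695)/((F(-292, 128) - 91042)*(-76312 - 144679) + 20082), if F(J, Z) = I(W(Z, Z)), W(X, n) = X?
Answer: 78167/5015727252 ≈ 1.5584e-5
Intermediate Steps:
I(b) = 2*b
F(J, Z) = 2*Z
(372363 - 59695)/((F(-292, 128) - 91042)*(-76312 - 144679) + 20082) = (372363 - 59695)/((2*128 - 91042)*(-76312 - 144679) + 20082) = 312668/((256 - 91042)*(-220991) + 20082) = 312668/(-90786*(-220991) + 20082) = 312668/(20062888926 + 20082) = 312668/20062909008 = 312668*(1/20062909008) = 78167/5015727252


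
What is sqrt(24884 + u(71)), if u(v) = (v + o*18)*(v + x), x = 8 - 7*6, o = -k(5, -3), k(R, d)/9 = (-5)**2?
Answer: I*sqrt(122339) ≈ 349.77*I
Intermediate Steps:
k(R, d) = 225 (k(R, d) = 9*(-5)**2 = 9*25 = 225)
o = -225 (o = -1*225 = -225)
x = -34 (x = 8 - 42 = -34)
u(v) = (-4050 + v)*(-34 + v) (u(v) = (v - 225*18)*(v - 34) = (v - 4050)*(-34 + v) = (-4050 + v)*(-34 + v))
sqrt(24884 + u(71)) = sqrt(24884 + (137700 + 71**2 - 4084*71)) = sqrt(24884 + (137700 + 5041 - 289964)) = sqrt(24884 - 147223) = sqrt(-122339) = I*sqrt(122339)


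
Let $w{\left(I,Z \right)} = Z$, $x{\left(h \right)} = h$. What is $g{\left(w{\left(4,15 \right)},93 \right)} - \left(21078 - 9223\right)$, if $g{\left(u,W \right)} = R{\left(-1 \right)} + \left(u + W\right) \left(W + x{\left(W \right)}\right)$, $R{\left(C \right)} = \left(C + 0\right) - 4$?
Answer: $8228$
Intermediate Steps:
$R{\left(C \right)} = -4 + C$ ($R{\left(C \right)} = C - 4 = -4 + C$)
$g{\left(u,W \right)} = -5 + 2 W \left(W + u\right)$ ($g{\left(u,W \right)} = \left(-4 - 1\right) + \left(u + W\right) \left(W + W\right) = -5 + \left(W + u\right) 2 W = -5 + 2 W \left(W + u\right)$)
$g{\left(w{\left(4,15 \right)},93 \right)} - \left(21078 - 9223\right) = \left(-5 + 2 \cdot 93^{2} + 2 \cdot 93 \cdot 15\right) - \left(21078 - 9223\right) = \left(-5 + 2 \cdot 8649 + 2790\right) - \left(21078 - 9223\right) = \left(-5 + 17298 + 2790\right) - 11855 = 20083 - 11855 = 8228$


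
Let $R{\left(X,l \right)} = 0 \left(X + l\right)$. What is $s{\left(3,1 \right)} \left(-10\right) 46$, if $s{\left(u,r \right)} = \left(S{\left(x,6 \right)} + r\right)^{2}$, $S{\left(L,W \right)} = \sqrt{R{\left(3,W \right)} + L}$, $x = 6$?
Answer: $-3220 - 920 \sqrt{6} \approx -5473.5$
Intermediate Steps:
$R{\left(X,l \right)} = 0$
$S{\left(L,W \right)} = \sqrt{L}$ ($S{\left(L,W \right)} = \sqrt{0 + L} = \sqrt{L}$)
$s{\left(u,r \right)} = \left(r + \sqrt{6}\right)^{2}$ ($s{\left(u,r \right)} = \left(\sqrt{6} + r\right)^{2} = \left(r + \sqrt{6}\right)^{2}$)
$s{\left(3,1 \right)} \left(-10\right) 46 = \left(1 + \sqrt{6}\right)^{2} \left(-10\right) 46 = - 10 \left(1 + \sqrt{6}\right)^{2} \cdot 46 = - 460 \left(1 + \sqrt{6}\right)^{2}$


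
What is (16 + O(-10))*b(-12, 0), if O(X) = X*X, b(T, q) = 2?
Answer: 232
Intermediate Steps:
O(X) = X²
(16 + O(-10))*b(-12, 0) = (16 + (-10)²)*2 = (16 + 100)*2 = 116*2 = 232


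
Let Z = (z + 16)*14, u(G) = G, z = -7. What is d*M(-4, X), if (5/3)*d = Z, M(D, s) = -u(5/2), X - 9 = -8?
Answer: -189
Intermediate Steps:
X = 1 (X = 9 - 8 = 1)
M(D, s) = -5/2
Z = 126 (Z = (-7 + 16)*14 = 9*14 = 126)
d = 378/5 (d = (⅗)*126 = 378/5 ≈ 75.600)
d*M(-4, X) = (378/5)*(-5/2) = -189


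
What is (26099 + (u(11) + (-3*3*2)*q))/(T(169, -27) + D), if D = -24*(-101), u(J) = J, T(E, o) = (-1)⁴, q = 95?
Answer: 976/97 ≈ 10.062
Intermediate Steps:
T(E, o) = 1
D = 2424
(26099 + (u(11) + (-3*3*2)*q))/(T(169, -27) + D) = (26099 + (11 + (-3*3*2)*95))/(1 + 2424) = (26099 + (11 - 9*2*95))/2425 = (26099 + (11 - 18*95))*(1/2425) = (26099 + (11 - 1710))*(1/2425) = (26099 - 1699)*(1/2425) = 24400*(1/2425) = 976/97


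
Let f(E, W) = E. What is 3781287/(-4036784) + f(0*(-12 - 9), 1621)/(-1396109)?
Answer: -3781287/4036784 ≈ -0.93671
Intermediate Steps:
3781287/(-4036784) + f(0*(-12 - 9), 1621)/(-1396109) = 3781287/(-4036784) + (0*(-12 - 9))/(-1396109) = 3781287*(-1/4036784) + (0*(-21))*(-1/1396109) = -3781287/4036784 + 0*(-1/1396109) = -3781287/4036784 + 0 = -3781287/4036784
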